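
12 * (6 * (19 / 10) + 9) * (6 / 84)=612 / 35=17.49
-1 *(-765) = 765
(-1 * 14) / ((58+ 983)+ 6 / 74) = -259 / 19260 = -0.01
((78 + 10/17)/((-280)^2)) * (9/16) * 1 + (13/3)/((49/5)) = 505787/1142400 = 0.44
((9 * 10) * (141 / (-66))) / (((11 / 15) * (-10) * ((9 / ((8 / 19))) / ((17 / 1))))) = 47940 / 2299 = 20.85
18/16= 9/8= 1.12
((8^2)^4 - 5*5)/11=16777191/11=1525199.18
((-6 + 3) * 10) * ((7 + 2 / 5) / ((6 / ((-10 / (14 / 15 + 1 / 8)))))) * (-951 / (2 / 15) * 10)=-3166830000 / 127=-24935669.29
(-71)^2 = 5041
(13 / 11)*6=78 / 11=7.09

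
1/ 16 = 0.06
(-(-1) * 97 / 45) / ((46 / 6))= 97 / 345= 0.28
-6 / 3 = -2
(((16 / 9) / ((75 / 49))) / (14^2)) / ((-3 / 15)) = -4 / 135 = -0.03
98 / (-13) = -98 / 13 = -7.54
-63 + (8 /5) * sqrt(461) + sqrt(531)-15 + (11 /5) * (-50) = -188 + 3 * sqrt(59) + 8 * sqrt(461) /5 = -130.60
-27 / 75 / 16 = -9 / 400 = -0.02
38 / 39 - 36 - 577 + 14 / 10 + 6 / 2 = -118487 / 195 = -607.63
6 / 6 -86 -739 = -824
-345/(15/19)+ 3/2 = -871/2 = -435.50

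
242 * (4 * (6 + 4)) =9680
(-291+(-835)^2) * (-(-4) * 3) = 8363208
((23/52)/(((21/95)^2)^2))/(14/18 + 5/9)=1873364375/13484016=138.93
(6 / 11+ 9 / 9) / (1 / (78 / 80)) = 1.51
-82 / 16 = -41 / 8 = -5.12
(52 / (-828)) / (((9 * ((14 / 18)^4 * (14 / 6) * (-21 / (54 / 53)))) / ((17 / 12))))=161109 / 286828262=0.00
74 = 74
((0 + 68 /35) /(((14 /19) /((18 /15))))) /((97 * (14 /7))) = 1938 /118825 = 0.02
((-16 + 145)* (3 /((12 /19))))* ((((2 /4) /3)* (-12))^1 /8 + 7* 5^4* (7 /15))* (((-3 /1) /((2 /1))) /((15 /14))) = -140098343 /80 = -1751229.29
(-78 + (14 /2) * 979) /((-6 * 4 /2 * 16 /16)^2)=6775 /144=47.05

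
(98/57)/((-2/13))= -637/57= -11.18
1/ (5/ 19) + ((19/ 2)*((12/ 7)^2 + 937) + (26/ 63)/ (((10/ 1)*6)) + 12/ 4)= 11822626/ 1323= 8936.23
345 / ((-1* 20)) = -69 / 4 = -17.25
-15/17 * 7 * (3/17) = -315/289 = -1.09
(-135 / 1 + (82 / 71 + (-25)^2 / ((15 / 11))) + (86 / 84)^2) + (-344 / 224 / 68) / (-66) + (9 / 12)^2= 61099601491 / 187365024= 326.10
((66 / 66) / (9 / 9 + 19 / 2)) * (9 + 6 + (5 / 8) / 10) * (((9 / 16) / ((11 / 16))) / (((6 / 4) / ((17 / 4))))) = 4097 / 1232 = 3.33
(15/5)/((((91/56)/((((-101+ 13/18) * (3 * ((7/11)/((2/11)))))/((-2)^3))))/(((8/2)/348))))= 12635/4524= 2.79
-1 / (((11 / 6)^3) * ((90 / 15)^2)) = -6 / 1331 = -0.00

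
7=7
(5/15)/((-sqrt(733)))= -sqrt(733)/2199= -0.01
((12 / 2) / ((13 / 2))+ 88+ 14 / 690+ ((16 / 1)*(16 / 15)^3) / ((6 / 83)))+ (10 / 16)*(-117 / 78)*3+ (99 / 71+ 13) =1269515253691 / 3439098000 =369.14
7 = 7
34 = 34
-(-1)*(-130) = -130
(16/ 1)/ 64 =1/ 4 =0.25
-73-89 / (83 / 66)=-11933 / 83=-143.77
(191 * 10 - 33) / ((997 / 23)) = 43.30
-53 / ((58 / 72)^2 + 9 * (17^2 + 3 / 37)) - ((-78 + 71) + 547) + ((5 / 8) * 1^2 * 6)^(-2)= -15160470410924 / 28077583725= -539.95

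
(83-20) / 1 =63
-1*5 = -5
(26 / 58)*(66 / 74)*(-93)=-39897 / 1073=-37.18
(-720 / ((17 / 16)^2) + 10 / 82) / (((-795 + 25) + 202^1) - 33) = 7555675 / 7121249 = 1.06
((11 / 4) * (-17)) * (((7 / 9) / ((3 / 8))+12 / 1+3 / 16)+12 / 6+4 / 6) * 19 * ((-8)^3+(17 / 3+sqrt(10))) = 39468312191 / 5184 - 25983089 * sqrt(10) / 1728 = 7565936.53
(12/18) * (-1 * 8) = -16/3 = -5.33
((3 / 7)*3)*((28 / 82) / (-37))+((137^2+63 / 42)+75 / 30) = 28478623 / 1517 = 18772.99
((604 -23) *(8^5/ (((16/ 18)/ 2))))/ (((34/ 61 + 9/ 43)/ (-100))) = -11235874406400/ 2011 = -5587207561.61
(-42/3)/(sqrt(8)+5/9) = 90/89 - 324 * sqrt(2)/89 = -4.14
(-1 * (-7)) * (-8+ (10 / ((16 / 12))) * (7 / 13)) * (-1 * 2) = 721 / 13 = 55.46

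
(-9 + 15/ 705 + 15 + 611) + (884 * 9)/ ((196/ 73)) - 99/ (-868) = 3580.34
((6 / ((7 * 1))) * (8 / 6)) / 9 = 8 / 63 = 0.13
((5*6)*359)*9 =96930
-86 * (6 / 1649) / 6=-86 / 1649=-0.05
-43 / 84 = -0.51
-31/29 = -1.07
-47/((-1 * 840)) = 47/840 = 0.06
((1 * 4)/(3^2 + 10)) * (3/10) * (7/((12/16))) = 56/95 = 0.59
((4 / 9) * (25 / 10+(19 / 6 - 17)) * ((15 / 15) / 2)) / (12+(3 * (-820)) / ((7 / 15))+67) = 476 / 981369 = 0.00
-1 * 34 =-34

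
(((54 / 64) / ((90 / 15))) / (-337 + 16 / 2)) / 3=-3 / 21056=-0.00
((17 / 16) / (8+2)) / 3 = 17 / 480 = 0.04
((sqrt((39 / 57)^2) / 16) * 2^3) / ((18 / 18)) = 13 / 38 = 0.34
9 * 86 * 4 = 3096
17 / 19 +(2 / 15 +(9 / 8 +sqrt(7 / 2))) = sqrt(14) / 2 +4909 / 2280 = 4.02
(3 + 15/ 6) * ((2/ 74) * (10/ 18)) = 55/ 666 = 0.08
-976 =-976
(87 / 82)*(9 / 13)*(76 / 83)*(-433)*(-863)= 11118444966 / 44239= 251326.77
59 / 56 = 1.05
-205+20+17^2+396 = 500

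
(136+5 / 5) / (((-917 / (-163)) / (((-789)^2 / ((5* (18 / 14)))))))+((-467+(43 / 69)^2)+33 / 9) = 7352458529524 / 3118455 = 2357724.75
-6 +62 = 56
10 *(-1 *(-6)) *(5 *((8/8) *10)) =3000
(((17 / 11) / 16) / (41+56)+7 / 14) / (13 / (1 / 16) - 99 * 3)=-8553 / 1519408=-0.01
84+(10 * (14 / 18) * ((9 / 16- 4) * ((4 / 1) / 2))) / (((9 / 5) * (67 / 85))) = 1005347 / 21708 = 46.31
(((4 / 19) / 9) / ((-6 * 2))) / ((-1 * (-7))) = -1 / 3591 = -0.00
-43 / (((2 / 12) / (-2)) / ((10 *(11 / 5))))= 11352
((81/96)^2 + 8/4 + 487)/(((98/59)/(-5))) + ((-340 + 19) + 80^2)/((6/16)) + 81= 4460907475/301056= 14817.53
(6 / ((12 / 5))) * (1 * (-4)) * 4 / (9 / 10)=-400 / 9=-44.44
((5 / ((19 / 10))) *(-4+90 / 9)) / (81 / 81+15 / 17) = 1275 / 152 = 8.39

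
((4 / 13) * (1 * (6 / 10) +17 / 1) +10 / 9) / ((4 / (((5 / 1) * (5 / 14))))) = 9545 / 3276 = 2.91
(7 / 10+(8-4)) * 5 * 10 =235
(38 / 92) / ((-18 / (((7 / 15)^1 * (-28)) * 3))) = 0.90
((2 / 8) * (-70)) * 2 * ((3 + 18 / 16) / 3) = -385 / 8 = -48.12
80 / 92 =20 / 23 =0.87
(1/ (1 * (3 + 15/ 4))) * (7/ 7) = 4/ 27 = 0.15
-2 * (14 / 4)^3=-343 / 4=-85.75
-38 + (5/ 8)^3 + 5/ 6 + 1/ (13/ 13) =-55177/ 1536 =-35.92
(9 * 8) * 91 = 6552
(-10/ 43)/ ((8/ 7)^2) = -245/ 1376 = -0.18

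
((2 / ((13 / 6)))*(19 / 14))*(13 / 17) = 114 / 119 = 0.96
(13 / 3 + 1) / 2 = 8 / 3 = 2.67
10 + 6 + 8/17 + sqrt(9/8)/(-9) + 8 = 416/17- sqrt(2)/12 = 24.35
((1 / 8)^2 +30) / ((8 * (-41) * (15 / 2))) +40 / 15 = 417919 / 157440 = 2.65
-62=-62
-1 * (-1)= 1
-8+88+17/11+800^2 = 640081.55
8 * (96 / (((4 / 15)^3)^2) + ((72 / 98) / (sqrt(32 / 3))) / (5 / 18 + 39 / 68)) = 22032 * sqrt(6) / 25529 + 34171875 / 16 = 2135744.30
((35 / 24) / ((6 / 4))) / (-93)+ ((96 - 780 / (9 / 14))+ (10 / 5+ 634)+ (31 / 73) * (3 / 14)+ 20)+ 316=-248502539 / 1710828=-145.25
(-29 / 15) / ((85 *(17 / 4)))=-0.01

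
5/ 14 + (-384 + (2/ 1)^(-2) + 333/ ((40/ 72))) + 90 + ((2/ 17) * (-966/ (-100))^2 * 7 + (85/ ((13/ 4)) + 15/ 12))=793338593/ 1933750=410.26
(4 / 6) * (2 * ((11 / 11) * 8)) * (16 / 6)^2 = 2048 / 27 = 75.85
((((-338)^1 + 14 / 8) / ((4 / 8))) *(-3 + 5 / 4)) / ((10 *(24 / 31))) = 58373 / 384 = 152.01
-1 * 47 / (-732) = 47 / 732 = 0.06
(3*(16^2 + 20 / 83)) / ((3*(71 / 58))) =1233544 / 5893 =209.32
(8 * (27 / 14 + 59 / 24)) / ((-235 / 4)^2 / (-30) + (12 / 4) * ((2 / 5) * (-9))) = -0.28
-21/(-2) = 21/2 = 10.50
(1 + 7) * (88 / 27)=704 / 27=26.07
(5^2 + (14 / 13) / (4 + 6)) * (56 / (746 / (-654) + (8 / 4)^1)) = 29885184 / 18265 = 1636.20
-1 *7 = -7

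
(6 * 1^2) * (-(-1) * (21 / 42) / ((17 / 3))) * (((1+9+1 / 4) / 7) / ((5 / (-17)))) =-369 / 140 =-2.64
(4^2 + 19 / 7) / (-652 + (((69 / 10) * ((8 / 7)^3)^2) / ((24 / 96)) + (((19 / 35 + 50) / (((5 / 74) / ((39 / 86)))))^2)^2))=2940325109889453125 / 2080523936231398066699102229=0.00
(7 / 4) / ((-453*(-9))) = 7 / 16308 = 0.00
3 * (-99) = -297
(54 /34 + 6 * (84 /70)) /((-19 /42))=-31374 /1615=-19.43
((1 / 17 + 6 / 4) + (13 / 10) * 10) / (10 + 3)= 495 / 442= 1.12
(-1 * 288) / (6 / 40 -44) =5760 / 877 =6.57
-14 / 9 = -1.56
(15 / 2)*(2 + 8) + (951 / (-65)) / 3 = 4558 / 65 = 70.12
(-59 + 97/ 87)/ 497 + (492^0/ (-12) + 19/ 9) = 991717/ 518868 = 1.91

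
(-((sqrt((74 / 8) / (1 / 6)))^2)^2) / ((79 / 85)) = -1047285 / 316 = -3314.19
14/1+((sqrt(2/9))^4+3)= 1381/81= 17.05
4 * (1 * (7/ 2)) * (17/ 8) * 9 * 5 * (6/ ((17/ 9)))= 8505/ 2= 4252.50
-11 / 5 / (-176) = 1 / 80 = 0.01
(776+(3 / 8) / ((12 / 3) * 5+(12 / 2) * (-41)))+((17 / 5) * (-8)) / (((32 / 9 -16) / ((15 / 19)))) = 187014601 / 240464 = 777.72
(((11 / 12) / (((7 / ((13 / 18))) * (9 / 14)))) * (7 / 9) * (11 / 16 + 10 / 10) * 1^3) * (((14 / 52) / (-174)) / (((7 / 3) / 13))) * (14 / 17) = -7007 / 5111424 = -0.00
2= 2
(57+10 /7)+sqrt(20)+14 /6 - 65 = 0.23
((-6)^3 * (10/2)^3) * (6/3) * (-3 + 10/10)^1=108000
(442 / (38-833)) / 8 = -221 / 3180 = -0.07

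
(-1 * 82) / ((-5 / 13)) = 213.20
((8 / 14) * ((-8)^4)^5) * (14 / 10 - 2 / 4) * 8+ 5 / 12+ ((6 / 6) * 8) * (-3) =4743448476096741820.53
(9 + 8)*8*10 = 1360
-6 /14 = -3 /7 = -0.43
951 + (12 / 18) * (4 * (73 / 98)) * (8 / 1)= 142133 / 147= 966.89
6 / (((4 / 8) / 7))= 84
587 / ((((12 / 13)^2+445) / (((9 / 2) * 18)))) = 8035443 / 75349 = 106.64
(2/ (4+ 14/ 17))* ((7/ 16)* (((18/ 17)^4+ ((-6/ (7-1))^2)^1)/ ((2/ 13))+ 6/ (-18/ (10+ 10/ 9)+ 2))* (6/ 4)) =2030098539/ 244942528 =8.29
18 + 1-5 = 14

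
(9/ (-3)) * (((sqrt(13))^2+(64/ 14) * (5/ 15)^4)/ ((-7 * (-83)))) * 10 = -74030/ 109809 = -0.67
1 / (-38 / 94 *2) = -47 / 38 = -1.24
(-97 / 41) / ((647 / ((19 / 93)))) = -1843 / 2467011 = -0.00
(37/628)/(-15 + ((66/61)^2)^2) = -512296117/118511688012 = -0.00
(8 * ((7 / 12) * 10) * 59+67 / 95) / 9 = 784901 / 2565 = 306.00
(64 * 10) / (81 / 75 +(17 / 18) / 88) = 25344000 / 43193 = 586.76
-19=-19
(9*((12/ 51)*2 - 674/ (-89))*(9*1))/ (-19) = -985770/ 28747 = -34.29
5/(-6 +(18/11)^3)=-6655/2154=-3.09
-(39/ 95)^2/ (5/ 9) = -13689/ 45125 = -0.30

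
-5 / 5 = -1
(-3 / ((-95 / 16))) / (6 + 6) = 4 / 95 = 0.04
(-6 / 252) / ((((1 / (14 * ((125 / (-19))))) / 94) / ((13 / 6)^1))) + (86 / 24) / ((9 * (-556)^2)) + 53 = 316943539633 / 634347072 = 499.64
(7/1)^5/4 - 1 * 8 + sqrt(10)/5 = sqrt(10)/5 + 16775/4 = 4194.38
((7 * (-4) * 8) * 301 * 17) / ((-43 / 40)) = 1066240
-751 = -751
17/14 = 1.21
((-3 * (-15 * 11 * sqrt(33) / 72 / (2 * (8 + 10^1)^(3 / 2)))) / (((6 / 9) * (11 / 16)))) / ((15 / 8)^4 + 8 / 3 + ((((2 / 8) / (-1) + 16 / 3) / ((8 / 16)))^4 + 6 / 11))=253440 * sqrt(66) / 39046717883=0.00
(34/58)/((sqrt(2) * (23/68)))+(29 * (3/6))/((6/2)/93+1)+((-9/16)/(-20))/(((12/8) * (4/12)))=578 * sqrt(2)/667+4513/320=15.33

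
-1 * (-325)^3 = 34328125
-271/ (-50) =271/ 50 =5.42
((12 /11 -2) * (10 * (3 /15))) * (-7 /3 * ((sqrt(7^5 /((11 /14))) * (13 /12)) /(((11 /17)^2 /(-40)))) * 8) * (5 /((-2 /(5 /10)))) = 18041114000 * sqrt(22) /131769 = 642186.90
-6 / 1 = -6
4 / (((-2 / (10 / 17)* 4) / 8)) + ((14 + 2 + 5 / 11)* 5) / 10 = 2197 / 374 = 5.87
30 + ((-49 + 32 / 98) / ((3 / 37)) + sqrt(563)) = -27945 / 49 + sqrt(563) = -546.58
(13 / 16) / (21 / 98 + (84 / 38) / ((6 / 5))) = 1729 / 4376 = 0.40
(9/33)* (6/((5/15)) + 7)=75/11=6.82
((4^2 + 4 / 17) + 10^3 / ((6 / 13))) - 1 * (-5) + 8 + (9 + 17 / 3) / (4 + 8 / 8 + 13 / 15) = 224237 / 102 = 2198.40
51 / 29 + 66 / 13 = 2577 / 377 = 6.84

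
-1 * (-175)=175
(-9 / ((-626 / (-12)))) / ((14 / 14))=-54 / 313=-0.17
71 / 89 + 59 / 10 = 5961 / 890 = 6.70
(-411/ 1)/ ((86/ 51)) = -243.73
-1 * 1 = -1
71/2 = 35.50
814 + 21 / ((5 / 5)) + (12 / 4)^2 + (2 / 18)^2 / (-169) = 11553515 / 13689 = 844.00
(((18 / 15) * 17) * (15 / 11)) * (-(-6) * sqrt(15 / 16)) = 161.61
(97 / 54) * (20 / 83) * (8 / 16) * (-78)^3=-102703.13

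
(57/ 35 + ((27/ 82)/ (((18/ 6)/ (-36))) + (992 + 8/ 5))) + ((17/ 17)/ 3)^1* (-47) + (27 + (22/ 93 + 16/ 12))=44670973/ 44485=1004.18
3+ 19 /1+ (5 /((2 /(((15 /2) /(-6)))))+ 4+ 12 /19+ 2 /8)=3611 /152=23.76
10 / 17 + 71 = 1217 / 17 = 71.59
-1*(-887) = 887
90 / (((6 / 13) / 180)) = 35100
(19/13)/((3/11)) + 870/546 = 146/21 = 6.95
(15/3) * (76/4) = 95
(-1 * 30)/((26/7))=-105/13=-8.08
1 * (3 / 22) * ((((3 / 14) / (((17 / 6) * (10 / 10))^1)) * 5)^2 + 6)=260973 / 311542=0.84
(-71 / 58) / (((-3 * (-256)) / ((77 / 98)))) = -781 / 623616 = -0.00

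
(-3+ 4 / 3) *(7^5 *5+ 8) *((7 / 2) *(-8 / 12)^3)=11766020 / 81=145259.51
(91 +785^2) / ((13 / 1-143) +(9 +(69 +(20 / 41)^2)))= -259006799 / 21753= -11906.72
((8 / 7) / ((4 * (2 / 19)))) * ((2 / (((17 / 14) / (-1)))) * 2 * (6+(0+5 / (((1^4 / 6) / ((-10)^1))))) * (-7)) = -312816 / 17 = -18400.94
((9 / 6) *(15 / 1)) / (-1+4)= 15 / 2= 7.50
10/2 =5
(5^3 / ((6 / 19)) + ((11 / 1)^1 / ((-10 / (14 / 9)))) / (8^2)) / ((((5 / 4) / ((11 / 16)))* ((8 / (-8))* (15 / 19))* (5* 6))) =-238243907 / 25920000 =-9.19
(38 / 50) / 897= 0.00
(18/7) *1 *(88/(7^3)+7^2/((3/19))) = 1917582/2401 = 798.66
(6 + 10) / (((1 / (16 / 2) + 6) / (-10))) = -1280 / 49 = -26.12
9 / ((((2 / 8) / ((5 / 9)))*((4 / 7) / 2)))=70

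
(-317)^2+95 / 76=401961 / 4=100490.25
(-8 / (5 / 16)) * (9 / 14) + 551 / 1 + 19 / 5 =18842 / 35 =538.34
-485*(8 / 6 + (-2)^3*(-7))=-83420 / 3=-27806.67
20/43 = 0.47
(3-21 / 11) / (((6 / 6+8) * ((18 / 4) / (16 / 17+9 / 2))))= 0.15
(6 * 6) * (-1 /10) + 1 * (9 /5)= -9 /5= -1.80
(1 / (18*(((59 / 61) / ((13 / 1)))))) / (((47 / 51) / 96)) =215696 / 2773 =77.78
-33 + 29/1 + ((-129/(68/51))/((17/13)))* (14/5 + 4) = -5071/10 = -507.10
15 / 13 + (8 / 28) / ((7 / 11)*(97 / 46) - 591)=31315379 / 27151397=1.15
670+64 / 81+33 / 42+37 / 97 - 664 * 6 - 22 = -366738031 / 109998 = -3334.04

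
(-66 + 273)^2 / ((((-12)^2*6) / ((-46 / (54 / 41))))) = -498847 / 288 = -1732.11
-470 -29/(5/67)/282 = -664643/1410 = -471.38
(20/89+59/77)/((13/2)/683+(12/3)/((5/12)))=0.10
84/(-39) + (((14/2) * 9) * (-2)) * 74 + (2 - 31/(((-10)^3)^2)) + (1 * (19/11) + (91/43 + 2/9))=-515782995715571/55341000000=-9320.09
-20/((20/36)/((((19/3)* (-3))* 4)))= 2736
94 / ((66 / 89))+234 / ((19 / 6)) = 125809 / 627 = 200.65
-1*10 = -10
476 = 476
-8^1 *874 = -6992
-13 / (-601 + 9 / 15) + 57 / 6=14292 / 1501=9.52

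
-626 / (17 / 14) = -8764 / 17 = -515.53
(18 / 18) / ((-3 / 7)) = -2.33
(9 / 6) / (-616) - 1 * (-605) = 745357 / 1232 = 605.00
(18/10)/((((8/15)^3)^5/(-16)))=-788209002685546875/2199023255552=-358435.96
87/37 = 2.35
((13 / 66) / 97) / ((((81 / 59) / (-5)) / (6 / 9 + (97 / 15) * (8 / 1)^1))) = -100477 / 259281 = -0.39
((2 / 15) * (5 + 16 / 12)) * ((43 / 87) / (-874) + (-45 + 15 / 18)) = -3358388 / 90045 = -37.30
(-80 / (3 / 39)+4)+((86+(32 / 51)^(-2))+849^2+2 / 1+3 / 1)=737135145 / 1024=719858.54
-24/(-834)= 4/139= 0.03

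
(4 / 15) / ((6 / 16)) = 32 / 45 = 0.71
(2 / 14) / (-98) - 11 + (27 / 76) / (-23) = -6605339 / 599564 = -11.02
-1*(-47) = 47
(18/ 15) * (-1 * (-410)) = 492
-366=-366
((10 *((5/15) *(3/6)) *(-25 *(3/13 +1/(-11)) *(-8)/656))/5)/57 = 250/1002573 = 0.00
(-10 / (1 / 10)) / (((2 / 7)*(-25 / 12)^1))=168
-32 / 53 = -0.60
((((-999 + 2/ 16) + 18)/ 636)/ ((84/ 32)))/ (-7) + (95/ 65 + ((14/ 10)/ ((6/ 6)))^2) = 15216197/ 4340700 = 3.51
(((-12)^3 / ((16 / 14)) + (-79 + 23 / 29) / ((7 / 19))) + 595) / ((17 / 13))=-425737 / 493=-863.56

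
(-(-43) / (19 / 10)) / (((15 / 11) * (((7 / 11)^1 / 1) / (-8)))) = -83248 / 399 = -208.64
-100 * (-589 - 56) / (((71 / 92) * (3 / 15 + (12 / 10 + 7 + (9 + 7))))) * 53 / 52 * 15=2948456250 / 56303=52367.66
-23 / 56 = -0.41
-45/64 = -0.70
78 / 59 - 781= -46001 / 59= -779.68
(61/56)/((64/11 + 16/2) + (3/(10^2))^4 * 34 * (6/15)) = 10484375000/133000106029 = 0.08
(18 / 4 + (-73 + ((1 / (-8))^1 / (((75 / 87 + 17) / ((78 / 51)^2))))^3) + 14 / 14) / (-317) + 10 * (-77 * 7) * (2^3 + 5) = -596160029135857264603139 / 8508089636013130688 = -70069.79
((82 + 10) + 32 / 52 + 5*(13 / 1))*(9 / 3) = 6147 / 13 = 472.85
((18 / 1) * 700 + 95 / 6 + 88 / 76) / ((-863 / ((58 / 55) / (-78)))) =41711773 / 211029390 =0.20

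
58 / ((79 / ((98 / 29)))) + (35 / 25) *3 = 2639 / 395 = 6.68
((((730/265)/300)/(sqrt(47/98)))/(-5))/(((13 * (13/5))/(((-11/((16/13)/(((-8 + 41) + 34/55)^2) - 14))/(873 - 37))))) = -1747007311 * sqrt(94)/229685383174088400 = -0.00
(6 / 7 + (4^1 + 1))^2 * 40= 67240 / 49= 1372.24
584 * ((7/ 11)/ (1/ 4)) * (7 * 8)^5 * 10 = 90055660011520/ 11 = 8186878182865.45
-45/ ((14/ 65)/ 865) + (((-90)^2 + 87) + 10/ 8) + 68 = -4829075/ 28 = -172466.96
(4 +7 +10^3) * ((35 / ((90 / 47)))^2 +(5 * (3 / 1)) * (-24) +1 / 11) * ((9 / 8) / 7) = -4197.23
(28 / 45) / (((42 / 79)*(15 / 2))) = 316 / 2025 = 0.16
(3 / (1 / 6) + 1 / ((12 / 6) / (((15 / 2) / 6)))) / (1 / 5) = 745 / 8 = 93.12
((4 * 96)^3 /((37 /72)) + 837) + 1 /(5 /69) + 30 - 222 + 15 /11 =224228835273 /2035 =110186159.84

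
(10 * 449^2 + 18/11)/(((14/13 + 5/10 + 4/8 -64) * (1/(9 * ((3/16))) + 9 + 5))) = -3891910464/1744435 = -2231.04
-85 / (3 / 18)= -510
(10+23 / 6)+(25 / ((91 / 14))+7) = 1925 / 78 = 24.68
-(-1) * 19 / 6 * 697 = 2207.17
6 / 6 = 1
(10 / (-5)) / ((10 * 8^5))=-1 / 163840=-0.00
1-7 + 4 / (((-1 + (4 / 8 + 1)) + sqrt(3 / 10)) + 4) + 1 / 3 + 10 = 2089 / 399-8*sqrt(30) / 399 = 5.13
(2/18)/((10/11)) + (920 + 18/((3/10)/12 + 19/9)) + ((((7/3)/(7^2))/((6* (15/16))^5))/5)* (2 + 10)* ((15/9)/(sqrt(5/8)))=262144* sqrt(10)/19375453125 + 64264859/69210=928.55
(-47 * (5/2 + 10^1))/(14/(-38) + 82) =-475/66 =-7.20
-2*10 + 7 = -13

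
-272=-272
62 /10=31 /5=6.20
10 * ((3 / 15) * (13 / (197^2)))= 26 / 38809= 0.00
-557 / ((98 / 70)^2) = -13925 / 49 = -284.18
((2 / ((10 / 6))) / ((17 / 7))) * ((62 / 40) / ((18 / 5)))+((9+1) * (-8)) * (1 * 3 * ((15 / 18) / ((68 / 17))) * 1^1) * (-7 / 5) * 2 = 143017 / 1020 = 140.21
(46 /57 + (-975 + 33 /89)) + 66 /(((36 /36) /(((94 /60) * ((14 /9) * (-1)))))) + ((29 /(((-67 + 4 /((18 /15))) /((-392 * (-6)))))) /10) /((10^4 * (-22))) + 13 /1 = -448317609171709 /399688987500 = -1121.67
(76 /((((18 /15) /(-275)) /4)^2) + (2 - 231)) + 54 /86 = 24714161620 /387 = 63860882.74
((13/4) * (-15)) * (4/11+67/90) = -14261/264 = -54.02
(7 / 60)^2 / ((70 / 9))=7 / 4000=0.00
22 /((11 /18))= 36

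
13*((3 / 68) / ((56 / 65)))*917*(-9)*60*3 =-134494425 / 136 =-988929.60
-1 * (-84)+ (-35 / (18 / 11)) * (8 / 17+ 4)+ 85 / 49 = -74117 / 7497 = -9.89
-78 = -78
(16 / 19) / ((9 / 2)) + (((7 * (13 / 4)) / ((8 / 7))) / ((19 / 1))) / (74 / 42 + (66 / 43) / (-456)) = 0.78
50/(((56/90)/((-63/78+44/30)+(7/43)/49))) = 5831025/109564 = 53.22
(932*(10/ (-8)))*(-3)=3495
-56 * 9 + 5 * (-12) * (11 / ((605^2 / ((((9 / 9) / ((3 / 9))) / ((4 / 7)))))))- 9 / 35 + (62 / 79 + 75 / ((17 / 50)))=-3539771068 / 12512731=-282.89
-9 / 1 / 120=-3 / 40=-0.08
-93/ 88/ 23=-93/ 2024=-0.05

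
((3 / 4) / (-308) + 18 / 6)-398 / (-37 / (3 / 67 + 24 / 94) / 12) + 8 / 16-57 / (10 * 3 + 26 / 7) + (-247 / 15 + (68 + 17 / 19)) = 92.97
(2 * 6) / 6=2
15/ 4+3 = 27/ 4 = 6.75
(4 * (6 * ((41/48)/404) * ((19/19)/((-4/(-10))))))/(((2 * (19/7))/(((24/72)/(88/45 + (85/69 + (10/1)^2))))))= 70725/936901856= 0.00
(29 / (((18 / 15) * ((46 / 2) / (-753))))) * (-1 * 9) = 327555 / 46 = 7120.76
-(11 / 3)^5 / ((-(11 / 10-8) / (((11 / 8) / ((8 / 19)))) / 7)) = -2195.70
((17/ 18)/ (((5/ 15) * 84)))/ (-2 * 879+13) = -17/ 879480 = -0.00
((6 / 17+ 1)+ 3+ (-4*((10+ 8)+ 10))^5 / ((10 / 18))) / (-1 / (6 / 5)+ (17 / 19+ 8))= -307387636341564 / 78115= -3935065433.55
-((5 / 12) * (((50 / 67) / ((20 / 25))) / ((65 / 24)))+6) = -5351 / 871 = -6.14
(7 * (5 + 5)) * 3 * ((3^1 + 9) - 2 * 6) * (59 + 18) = 0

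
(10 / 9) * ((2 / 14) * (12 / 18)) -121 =-22849 / 189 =-120.89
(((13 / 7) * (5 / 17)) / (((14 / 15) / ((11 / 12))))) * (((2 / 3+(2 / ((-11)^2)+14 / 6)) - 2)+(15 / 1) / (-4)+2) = -0.39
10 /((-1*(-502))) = 5 /251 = 0.02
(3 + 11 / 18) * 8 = 260 / 9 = 28.89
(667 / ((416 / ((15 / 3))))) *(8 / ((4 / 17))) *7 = 396865 / 208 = 1908.00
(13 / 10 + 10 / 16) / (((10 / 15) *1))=231 / 80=2.89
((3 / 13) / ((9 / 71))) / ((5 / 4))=284 / 195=1.46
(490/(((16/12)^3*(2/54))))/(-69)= -59535/736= -80.89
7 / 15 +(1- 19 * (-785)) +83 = 224992 / 15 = 14999.47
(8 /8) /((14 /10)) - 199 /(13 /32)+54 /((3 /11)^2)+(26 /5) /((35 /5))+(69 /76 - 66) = 5965703 /34580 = 172.52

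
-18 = -18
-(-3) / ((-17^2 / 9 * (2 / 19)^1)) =-513 / 578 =-0.89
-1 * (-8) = 8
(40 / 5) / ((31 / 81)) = 648 / 31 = 20.90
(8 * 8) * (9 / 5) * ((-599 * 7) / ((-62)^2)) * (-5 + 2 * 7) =-5434128 / 4805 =-1130.93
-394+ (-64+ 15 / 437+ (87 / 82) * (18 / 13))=-106327652 / 232921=-456.50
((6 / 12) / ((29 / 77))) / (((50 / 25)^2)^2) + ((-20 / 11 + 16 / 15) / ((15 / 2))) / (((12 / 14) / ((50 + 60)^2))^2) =-1500976147363 / 75168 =-19968286.34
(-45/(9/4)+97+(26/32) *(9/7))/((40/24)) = 26223/560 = 46.83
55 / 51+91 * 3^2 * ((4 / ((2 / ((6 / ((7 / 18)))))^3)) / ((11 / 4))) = 15033432653 / 27489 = 546889.03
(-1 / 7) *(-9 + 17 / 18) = 145 / 126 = 1.15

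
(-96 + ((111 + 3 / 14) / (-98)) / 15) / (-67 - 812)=219693 / 2009980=0.11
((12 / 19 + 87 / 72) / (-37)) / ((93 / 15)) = -4195 / 523032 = -0.01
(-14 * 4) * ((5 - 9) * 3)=672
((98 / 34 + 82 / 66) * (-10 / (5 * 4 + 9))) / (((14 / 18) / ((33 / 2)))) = -104130 / 3451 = -30.17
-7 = -7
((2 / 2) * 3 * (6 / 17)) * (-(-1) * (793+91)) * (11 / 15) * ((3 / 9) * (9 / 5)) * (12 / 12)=10296 / 25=411.84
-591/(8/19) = -11229/8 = -1403.62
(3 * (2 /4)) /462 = 1 /308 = 0.00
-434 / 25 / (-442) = 217 / 5525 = 0.04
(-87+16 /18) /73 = -775 /657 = -1.18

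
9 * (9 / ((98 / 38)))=1539 / 49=31.41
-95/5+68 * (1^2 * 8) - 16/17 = 8909/17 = 524.06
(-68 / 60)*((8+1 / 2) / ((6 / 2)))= -289 / 90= -3.21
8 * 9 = 72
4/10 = 2/5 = 0.40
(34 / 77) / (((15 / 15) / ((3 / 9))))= 34 / 231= 0.15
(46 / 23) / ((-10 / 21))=-21 / 5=-4.20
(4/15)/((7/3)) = 4/35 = 0.11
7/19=0.37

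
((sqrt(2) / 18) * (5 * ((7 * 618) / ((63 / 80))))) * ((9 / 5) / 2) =4120 * sqrt(2) / 3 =1942.19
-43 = -43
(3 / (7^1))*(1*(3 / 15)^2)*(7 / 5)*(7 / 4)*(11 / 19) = 231 / 9500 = 0.02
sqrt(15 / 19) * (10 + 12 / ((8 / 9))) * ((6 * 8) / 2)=501.13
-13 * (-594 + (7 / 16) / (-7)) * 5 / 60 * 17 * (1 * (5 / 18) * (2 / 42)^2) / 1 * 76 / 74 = 7.08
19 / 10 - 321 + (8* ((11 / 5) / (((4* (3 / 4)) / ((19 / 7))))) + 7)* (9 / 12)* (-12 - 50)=-48477 / 35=-1385.06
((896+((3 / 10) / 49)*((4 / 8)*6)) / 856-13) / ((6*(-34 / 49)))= 5013671 / 1746240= 2.87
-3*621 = -1863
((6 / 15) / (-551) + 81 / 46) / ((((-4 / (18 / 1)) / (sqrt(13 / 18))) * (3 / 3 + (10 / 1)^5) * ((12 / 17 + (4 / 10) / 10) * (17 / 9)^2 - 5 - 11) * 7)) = 271021545 * sqrt(26) / 1916957426182568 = 0.00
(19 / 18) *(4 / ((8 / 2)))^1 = 19 / 18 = 1.06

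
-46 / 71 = -0.65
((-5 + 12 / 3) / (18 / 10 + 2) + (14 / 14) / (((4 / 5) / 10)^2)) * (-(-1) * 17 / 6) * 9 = 604605 / 152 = 3977.66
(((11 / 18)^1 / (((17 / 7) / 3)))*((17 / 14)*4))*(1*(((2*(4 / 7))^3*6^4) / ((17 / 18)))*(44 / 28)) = 481738752 / 40817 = 11802.40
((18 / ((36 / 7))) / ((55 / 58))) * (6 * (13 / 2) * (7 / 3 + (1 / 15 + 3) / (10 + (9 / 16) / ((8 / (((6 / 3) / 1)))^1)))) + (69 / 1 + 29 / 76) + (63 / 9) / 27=164453948177 / 366230700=449.04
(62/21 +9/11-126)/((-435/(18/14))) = 5647/15631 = 0.36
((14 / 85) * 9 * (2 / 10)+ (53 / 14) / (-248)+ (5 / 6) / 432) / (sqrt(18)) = 67682539 * sqrt(2) / 1434283200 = 0.07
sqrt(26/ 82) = sqrt(533)/ 41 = 0.56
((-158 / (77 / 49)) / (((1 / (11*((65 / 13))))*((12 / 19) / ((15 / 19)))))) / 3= -2304.17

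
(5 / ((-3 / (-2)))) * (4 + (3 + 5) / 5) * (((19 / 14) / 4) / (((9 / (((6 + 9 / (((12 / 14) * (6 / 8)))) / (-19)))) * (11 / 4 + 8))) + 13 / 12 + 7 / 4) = 61324 / 1161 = 52.82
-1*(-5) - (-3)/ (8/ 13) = 9.88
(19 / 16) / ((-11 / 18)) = -171 / 88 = -1.94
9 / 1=9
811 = 811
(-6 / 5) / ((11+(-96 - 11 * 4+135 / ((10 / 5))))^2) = -8 / 25215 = -0.00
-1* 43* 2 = -86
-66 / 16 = -33 / 8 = -4.12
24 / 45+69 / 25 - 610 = -606.71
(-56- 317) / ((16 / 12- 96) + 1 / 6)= 3.95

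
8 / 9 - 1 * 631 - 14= -5797 / 9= -644.11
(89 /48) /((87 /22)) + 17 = 36475 /2088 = 17.47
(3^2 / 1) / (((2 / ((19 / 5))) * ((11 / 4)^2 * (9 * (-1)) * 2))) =-76 / 605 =-0.13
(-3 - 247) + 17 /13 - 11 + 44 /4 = -248.69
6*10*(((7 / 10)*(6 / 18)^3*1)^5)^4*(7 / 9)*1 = 558545864083284007 / 635867374128243052714416498015000000000000000000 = 0.00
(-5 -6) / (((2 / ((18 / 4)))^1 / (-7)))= 693 / 4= 173.25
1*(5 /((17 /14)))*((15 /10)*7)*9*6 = 39690 /17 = 2334.71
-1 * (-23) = 23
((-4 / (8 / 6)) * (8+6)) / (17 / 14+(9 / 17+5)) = -6.23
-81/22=-3.68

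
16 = 16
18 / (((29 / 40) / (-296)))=-213120 / 29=-7348.97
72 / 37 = 1.95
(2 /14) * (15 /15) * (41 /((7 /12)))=492 /49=10.04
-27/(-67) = 27/67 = 0.40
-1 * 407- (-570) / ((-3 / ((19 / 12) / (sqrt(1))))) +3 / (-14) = -14869 / 21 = -708.05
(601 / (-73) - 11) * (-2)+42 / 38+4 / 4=56272 / 1387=40.57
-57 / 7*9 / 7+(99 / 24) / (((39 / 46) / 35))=407219 / 2548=159.82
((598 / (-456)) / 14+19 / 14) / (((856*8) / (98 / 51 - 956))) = -0.18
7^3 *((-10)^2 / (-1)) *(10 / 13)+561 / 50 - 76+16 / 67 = -1151860769 / 43550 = -26449.16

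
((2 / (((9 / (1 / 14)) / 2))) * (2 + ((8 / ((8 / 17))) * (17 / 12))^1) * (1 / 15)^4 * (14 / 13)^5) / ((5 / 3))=12024208 / 845851865625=0.00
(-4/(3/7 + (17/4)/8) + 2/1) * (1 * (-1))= 466/215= 2.17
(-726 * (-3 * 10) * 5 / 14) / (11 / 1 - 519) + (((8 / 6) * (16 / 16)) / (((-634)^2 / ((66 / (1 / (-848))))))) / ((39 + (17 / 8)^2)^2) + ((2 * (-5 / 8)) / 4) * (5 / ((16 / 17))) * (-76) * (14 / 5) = 7493721244238356377 / 22172806284423200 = 337.97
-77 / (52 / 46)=-68.12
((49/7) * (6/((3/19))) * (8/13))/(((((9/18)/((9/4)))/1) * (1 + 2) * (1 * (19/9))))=1512/13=116.31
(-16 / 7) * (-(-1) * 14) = -32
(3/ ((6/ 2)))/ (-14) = -1/ 14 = -0.07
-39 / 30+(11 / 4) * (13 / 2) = 663 / 40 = 16.58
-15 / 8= -1.88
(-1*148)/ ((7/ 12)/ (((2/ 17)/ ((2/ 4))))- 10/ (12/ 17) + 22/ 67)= 158656/ 12177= 13.03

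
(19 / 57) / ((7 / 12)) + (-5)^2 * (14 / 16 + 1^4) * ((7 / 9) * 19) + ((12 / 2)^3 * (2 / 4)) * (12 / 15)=654931 / 840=779.68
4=4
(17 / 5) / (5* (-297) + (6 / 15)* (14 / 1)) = -17 / 7397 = -0.00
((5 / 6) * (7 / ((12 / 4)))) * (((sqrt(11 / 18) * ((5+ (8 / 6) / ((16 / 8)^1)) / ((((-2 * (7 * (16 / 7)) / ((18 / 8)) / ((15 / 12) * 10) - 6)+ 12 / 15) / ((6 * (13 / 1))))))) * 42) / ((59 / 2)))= -1353625 * sqrt(22) / 42067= -150.93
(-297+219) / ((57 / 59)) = -1534 / 19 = -80.74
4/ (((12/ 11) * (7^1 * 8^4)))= 11/ 86016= 0.00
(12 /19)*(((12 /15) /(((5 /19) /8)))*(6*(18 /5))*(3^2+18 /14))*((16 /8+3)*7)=2985984 /25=119439.36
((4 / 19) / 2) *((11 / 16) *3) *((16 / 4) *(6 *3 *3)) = 891 / 19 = 46.89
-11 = -11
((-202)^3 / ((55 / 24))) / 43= -197817792 / 2365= -83643.89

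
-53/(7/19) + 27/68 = -68287/476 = -143.46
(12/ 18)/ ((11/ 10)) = 20/ 33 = 0.61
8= 8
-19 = -19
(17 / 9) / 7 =17 / 63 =0.27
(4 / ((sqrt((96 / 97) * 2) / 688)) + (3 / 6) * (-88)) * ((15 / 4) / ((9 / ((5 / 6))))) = -275 / 18 + 1075 * sqrt(291) / 27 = 663.91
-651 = -651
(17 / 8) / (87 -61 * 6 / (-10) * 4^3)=85 / 97176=0.00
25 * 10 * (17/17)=250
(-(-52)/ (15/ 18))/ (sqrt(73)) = 7.30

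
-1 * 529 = -529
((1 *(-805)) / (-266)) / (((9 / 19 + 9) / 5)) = 115 / 72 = 1.60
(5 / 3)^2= 25 / 9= 2.78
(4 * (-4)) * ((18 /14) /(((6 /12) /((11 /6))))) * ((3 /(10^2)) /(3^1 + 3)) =-66 /175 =-0.38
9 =9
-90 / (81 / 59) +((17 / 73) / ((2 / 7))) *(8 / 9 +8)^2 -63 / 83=-939409 / 490779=-1.91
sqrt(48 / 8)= sqrt(6)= 2.45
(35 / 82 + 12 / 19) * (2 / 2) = 1649 / 1558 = 1.06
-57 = -57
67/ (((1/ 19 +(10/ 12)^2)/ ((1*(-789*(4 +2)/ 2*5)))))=-542374380/ 511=-1061398.00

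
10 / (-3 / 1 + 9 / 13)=-13 / 3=-4.33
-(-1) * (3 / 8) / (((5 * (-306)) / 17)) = -1 / 240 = -0.00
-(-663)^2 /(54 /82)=-2002481 /3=-667493.67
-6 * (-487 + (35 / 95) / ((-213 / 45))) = 3942408 / 1349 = 2922.47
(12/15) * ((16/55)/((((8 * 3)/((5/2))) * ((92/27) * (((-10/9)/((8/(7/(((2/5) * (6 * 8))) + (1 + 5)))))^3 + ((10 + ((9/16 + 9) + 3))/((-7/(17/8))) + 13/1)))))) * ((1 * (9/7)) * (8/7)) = 26748301344768/13969958858024785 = 0.00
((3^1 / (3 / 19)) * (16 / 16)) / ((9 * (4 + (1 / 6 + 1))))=38 / 93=0.41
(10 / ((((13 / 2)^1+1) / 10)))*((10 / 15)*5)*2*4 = 3200 / 9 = 355.56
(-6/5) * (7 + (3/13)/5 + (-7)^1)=-18/325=-0.06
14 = 14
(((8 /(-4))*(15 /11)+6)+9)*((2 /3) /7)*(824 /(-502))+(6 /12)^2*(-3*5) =-438225 /77308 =-5.67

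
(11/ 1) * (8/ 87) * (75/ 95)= 440/ 551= 0.80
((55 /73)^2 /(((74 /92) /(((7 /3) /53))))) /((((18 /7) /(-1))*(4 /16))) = -13636700 /282154563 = -0.05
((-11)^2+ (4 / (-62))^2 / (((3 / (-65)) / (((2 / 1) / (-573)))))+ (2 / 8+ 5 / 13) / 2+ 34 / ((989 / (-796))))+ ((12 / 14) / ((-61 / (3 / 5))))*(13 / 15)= 170400882223243513 / 1813830828100200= 93.95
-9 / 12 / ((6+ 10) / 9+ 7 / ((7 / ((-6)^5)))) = 27 / 279872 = 0.00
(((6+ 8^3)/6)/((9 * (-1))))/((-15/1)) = 259/405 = 0.64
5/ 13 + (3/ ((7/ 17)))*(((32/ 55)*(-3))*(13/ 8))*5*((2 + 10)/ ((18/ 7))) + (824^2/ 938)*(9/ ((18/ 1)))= -8039301/ 67067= -119.87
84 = 84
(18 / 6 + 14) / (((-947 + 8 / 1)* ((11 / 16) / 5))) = -1360 / 10329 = -0.13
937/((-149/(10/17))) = -9370/2533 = -3.70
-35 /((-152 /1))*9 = 315 /152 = 2.07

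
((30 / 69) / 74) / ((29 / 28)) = 140 / 24679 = 0.01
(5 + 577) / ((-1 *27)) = -194 / 9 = -21.56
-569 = -569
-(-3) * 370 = 1110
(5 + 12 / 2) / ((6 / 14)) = 77 / 3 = 25.67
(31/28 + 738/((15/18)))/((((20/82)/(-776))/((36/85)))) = -17773228908/14875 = -1194838.92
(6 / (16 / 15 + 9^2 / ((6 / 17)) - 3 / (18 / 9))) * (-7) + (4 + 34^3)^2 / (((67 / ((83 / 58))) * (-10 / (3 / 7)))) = -165243530891487 / 116832590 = -1414361.62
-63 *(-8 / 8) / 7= 9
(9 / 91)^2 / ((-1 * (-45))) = 9 / 41405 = 0.00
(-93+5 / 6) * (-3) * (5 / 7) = 395 / 2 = 197.50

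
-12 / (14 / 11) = -66 / 7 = -9.43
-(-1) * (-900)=-900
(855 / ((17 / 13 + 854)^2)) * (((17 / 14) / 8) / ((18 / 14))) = 272935 / 1978114576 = 0.00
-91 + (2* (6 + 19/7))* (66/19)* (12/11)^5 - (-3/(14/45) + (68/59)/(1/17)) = -1702843083/229775854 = -7.41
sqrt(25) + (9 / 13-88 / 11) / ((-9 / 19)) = 2390 / 117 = 20.43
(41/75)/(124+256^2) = 41/4924500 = 0.00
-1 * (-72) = 72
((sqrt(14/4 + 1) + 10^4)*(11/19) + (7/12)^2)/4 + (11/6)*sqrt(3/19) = 33*sqrt(2)/152 + 11*sqrt(57)/114 + 15840931/10944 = 1448.49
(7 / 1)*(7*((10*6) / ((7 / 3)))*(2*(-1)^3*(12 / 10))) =-3024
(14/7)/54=1/27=0.04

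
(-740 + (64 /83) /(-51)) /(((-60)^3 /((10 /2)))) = 783121 /45716400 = 0.02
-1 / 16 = -0.06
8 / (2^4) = 1 / 2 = 0.50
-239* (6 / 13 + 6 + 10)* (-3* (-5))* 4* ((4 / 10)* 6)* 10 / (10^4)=-920628 / 1625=-566.54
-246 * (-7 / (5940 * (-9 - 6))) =-287 / 14850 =-0.02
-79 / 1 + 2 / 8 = -315 / 4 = -78.75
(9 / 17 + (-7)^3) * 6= -34932 / 17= -2054.82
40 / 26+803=10459 / 13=804.54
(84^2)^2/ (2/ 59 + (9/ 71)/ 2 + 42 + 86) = 388666.62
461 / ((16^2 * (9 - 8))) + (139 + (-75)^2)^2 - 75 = 33223622.80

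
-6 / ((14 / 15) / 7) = -45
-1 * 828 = -828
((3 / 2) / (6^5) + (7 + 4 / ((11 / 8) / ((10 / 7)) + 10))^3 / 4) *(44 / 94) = 3841442873801687 / 82173471626592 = 46.75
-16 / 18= -8 / 9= -0.89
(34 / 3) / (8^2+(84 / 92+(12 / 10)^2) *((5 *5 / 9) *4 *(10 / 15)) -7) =2346 / 15407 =0.15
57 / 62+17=1111 / 62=17.92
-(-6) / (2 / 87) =261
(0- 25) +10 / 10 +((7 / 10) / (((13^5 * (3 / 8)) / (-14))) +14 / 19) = -23.26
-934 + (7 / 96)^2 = -933.99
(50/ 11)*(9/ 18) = 25/ 11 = 2.27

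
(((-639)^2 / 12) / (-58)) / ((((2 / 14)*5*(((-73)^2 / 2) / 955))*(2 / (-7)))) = 1273825413 / 1236328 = 1030.33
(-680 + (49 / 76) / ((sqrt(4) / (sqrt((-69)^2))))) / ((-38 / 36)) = 899811 / 1444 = 623.14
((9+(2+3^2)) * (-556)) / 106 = -5560 / 53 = -104.91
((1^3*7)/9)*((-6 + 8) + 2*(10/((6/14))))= 1022/27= 37.85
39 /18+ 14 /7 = 25 /6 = 4.17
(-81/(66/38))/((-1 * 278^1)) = 513/3058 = 0.17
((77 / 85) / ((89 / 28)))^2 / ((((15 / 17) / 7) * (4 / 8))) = 65076704 / 50496375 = 1.29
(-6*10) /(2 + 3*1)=-12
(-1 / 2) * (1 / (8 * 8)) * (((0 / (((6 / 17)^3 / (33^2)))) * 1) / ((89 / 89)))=0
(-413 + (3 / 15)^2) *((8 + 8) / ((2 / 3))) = -247776 / 25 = -9911.04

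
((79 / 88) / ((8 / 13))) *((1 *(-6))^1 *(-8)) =3081 / 44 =70.02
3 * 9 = 27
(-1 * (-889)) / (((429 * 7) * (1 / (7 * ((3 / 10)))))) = 889 / 1430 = 0.62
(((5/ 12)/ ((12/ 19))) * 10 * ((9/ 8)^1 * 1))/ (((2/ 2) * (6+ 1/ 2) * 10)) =95/ 832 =0.11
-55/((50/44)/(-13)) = 3146/5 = 629.20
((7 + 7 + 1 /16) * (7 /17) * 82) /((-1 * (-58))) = 64575 /7888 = 8.19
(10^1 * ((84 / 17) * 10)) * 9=75600 / 17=4447.06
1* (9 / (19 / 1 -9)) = 9 / 10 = 0.90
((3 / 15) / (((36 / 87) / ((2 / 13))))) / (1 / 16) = 232 / 195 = 1.19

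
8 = 8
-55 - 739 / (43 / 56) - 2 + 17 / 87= -3812914 / 3741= -1019.22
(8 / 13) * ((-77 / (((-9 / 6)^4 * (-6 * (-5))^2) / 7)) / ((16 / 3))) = -0.01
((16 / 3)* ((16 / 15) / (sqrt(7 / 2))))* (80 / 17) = 4096* sqrt(14) / 1071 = 14.31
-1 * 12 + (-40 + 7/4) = -201/4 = -50.25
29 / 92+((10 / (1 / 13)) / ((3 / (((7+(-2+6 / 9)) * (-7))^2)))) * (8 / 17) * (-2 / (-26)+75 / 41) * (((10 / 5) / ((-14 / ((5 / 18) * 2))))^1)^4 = 89771961367 / 32741725716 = 2.74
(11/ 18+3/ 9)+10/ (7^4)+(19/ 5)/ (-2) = -102793/ 108045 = -0.95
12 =12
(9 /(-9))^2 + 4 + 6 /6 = 6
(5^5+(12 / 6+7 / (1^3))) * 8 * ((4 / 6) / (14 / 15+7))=250720 / 119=2106.89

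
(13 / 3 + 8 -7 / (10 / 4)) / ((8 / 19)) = 22.64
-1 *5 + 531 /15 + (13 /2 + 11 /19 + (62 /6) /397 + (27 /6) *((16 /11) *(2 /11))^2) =37.82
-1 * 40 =-40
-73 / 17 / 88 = -0.05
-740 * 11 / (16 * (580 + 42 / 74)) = -75295 / 85924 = -0.88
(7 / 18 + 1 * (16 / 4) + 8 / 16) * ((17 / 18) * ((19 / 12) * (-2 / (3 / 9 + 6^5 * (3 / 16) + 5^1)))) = -3553 / 355590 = -0.01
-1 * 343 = -343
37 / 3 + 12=73 / 3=24.33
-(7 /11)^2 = -49 /121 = -0.40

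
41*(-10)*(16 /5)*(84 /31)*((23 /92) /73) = -27552 /2263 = -12.17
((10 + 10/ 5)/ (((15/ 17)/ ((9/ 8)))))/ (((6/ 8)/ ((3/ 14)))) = 153/ 35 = 4.37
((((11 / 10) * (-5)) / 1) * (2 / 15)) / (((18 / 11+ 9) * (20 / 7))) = -0.02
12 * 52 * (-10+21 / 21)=-5616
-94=-94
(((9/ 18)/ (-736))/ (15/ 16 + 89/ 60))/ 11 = -15/ 587972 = -0.00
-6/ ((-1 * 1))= 6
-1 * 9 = -9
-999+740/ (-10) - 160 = -1233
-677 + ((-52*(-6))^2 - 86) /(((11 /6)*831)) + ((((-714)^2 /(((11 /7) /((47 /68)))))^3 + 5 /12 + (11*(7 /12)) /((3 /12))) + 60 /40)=49878253886081631084269 /4424244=11273847890415092.63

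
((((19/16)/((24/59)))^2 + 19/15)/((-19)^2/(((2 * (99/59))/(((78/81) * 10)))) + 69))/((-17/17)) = -0.01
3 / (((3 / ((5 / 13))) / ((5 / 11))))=25 / 143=0.17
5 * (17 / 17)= 5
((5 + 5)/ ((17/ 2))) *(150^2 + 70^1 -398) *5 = 2217200/ 17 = 130423.53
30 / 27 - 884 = -7946 / 9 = -882.89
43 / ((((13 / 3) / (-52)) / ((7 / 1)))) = -3612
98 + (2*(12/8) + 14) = 115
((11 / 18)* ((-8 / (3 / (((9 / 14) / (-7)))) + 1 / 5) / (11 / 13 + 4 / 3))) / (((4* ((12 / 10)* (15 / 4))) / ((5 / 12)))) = 15587 / 5397840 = 0.00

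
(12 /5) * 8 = 96 /5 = 19.20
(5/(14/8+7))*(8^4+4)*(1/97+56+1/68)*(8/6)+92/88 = 175012.52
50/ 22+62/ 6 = 416/ 33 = 12.61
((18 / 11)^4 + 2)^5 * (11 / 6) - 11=21808745373591267890958781 / 183477271345243638873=118863.47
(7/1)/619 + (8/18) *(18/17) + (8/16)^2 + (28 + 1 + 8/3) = 4091161/126276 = 32.40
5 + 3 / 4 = 23 / 4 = 5.75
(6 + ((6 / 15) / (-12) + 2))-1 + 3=299 / 30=9.97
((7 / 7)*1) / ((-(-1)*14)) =1 / 14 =0.07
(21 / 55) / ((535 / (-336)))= -7056 / 29425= -0.24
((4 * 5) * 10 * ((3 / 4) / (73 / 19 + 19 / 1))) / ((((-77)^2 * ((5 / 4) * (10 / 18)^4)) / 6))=8975448 / 160824125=0.06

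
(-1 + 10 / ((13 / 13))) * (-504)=-4536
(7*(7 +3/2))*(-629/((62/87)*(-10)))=6512037/1240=5251.64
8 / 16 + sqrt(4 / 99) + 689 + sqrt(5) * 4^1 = 2 * sqrt(11) / 33 + 4 * sqrt(5) + 1379 / 2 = 698.65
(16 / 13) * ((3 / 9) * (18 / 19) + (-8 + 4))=-4.53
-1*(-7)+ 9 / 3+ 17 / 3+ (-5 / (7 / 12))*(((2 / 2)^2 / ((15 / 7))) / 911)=42805 / 2733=15.66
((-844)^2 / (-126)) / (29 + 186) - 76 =-102.30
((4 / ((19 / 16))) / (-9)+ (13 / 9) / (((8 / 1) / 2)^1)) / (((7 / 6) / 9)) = -27 / 266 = -0.10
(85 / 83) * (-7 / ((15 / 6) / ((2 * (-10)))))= 4760 / 83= 57.35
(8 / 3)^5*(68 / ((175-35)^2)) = 139264 / 297675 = 0.47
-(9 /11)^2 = -81 /121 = -0.67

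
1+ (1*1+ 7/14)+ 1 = 7/2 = 3.50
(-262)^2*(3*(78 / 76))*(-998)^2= 3999627366696 / 19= 210506703510.32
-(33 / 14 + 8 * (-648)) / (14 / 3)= 217629 / 196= 1110.35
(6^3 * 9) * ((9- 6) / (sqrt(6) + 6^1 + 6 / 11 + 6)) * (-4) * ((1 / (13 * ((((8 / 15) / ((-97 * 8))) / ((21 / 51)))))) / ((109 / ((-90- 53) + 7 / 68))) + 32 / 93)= -4552597978654968 / 38757538859 + 362888244675396 * sqrt(6) / 38757538859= -94528.89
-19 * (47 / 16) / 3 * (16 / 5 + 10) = -9823 / 40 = -245.58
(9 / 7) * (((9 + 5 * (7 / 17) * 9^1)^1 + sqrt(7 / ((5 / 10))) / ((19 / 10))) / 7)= 90 * sqrt(14) / 931 + 4212 / 833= 5.42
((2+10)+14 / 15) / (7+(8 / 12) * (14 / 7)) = 194 / 125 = 1.55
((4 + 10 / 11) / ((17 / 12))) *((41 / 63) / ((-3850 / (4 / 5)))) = -5904 / 12599125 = -0.00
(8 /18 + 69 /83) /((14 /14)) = 953 /747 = 1.28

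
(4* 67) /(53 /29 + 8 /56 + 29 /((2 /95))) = 108808 /560065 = 0.19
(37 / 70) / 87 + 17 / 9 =34621 / 18270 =1.89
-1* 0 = 0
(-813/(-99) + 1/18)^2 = 2679769/39204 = 68.35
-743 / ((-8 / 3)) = 2229 / 8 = 278.62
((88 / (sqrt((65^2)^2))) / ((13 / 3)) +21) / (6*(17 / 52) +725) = 2307378 / 79856725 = 0.03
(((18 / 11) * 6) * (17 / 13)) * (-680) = -1248480 / 143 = -8730.63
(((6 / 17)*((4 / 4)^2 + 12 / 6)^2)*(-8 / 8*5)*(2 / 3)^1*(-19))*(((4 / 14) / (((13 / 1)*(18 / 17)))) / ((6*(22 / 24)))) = 760 / 1001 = 0.76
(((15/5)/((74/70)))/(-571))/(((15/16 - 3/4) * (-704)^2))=-35/654429952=-0.00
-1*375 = -375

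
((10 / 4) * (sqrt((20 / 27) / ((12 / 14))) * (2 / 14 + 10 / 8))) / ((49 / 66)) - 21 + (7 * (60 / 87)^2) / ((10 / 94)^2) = 277.54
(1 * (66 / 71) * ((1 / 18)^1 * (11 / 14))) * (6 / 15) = 121 / 7455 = 0.02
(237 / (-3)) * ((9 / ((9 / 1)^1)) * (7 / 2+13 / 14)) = -2449 / 7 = -349.86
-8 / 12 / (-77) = 2 / 231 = 0.01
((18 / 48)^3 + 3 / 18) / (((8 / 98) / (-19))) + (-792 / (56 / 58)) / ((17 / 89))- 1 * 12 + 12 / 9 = -3184952149 / 731136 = -4356.17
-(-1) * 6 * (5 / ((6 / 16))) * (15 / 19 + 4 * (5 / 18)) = 26000 / 171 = 152.05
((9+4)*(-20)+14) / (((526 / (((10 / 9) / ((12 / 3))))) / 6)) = -205 / 263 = -0.78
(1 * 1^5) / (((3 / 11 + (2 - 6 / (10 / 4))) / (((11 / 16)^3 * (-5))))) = 366025 / 28672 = 12.77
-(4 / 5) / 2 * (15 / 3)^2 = -10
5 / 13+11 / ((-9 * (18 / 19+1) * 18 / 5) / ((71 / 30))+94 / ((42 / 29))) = 9468262 / 14084759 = 0.67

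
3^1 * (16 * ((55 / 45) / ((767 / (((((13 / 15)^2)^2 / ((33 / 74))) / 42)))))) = 1300624 / 564519375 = 0.00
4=4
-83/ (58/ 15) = -21.47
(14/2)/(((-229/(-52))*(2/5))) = 3.97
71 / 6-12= -1 / 6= -0.17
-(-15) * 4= 60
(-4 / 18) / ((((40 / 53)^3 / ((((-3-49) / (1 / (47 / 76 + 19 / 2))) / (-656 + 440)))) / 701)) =-1043314681669 / 1181952000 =-882.70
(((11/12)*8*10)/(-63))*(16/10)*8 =-2816/189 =-14.90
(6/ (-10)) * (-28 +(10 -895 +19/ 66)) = 60239/ 110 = 547.63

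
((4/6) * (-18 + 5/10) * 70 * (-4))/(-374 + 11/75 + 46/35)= -1715000/195583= -8.77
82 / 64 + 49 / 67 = 4315 / 2144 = 2.01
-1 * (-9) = 9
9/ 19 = 0.47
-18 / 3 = -6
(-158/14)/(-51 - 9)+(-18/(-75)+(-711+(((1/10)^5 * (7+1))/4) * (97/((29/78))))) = -10818377807/15225000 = -710.57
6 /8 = 3 /4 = 0.75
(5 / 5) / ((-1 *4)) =-1 / 4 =-0.25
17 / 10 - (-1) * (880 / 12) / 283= 16633 / 8490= 1.96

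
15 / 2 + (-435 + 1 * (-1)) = -857 / 2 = -428.50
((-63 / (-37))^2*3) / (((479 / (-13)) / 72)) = -11144952 / 655751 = -17.00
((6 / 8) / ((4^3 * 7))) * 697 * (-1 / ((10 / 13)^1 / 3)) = -81549 / 17920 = -4.55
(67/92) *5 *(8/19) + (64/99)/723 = 47984558/31279149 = 1.53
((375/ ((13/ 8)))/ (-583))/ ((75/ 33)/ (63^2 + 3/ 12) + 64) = -3969250/ 641775251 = -0.01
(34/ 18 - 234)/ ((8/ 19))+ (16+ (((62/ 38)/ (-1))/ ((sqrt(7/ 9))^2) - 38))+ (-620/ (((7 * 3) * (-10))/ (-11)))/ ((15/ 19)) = -29517931/ 47880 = -616.50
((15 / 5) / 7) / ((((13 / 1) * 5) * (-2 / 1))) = -3 / 910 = -0.00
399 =399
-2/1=-2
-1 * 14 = -14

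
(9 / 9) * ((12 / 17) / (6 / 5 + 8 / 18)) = 270 / 629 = 0.43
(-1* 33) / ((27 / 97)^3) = -10039403 / 6561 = -1530.16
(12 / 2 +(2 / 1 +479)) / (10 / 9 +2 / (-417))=609237 / 1384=440.20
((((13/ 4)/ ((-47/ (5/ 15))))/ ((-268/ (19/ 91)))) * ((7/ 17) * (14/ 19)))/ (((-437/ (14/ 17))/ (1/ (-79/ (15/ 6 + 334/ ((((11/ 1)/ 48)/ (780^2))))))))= 955879145095/ 8294361478392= 0.12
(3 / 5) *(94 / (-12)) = -47 / 10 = -4.70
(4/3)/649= 4/1947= 0.00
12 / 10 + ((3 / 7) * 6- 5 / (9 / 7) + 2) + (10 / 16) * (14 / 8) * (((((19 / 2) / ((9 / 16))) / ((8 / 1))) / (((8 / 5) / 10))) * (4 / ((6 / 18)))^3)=15711811 / 630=24939.38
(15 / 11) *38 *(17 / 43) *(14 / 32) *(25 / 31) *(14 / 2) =5935125 / 117304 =50.60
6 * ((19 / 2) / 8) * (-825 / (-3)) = 15675 / 8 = 1959.38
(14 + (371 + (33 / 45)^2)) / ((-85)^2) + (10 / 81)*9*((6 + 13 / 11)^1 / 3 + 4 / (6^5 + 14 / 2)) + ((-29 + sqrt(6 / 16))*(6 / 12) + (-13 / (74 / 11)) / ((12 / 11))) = -1675535597428501 / 123587074215000 + sqrt(6) / 8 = -13.25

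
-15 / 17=-0.88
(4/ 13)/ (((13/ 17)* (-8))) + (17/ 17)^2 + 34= 11813/ 338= 34.95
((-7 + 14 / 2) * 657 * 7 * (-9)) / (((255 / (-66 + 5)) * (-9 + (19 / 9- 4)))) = 0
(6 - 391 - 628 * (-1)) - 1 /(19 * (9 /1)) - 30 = 36422 /171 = 212.99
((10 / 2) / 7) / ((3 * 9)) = 5 / 189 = 0.03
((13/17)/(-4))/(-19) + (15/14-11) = -89703/9044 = -9.92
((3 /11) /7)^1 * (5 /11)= 0.02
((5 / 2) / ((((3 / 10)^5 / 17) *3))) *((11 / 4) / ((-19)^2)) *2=23375000 / 263169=88.82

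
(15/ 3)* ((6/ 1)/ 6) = 5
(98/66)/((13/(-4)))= -196/429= -0.46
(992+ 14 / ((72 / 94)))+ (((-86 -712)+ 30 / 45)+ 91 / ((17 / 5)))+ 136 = 114967 / 306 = 375.71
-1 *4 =-4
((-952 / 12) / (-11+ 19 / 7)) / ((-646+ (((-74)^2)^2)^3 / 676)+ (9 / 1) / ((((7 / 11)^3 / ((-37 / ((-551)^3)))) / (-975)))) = 278536827496109 / 1160354836433354289571465405698555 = 0.00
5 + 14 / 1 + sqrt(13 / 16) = sqrt(13) / 4 + 19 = 19.90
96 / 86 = 48 / 43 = 1.12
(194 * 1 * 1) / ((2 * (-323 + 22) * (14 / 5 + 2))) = -485 / 7224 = -0.07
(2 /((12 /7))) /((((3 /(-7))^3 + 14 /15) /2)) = 12005 /4397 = 2.73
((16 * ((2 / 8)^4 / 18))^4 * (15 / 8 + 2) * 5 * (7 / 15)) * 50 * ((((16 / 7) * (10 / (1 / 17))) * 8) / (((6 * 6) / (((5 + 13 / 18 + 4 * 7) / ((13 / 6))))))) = 0.00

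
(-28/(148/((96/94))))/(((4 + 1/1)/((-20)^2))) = -26880/1739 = -15.46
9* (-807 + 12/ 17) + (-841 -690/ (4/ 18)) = -190445/ 17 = -11202.65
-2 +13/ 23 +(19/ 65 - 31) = -48053/ 1495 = -32.14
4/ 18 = 2/ 9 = 0.22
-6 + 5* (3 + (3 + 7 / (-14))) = 43 / 2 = 21.50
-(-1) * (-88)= -88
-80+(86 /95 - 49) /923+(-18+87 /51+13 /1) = -124239633 /1490645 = -83.35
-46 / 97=-0.47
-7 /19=-0.37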